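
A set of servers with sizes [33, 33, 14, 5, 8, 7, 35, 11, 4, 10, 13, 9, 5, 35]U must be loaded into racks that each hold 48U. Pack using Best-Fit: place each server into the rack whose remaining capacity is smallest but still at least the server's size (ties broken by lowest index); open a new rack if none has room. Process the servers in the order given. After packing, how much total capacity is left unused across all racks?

18

Put 33U in rack 1; 15U remain.
Put 33U in rack 2; 15U remain.
Put 14U in rack 1; 1U remain.
Put 5U in rack 2; 10U remain.
Put 8U in rack 2; 2U remain.
Put 7U in rack 3; 41U remain.
Put 35U in rack 3; 6U remain.
Put 11U in rack 4; 37U remain.
Put 4U in rack 3; 2U remain.
Put 10U in rack 4; 27U remain.
Put 13U in rack 4; 14U remain.
Put 9U in rack 4; 5U remain.
Put 5U in rack 4; 0U remain.
Put 35U in rack 5; 13U remain.
5 racks × 48U = 240U; used 222U; unused 18U.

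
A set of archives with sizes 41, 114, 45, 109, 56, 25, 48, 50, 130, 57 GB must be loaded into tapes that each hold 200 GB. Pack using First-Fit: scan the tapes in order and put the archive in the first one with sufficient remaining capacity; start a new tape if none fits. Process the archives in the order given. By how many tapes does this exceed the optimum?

First-Fit: [41,114,45] [109,56,25] [48,50,57] [130] → 4 tapes.
Total size 675 GB; any packing needs at least ⌈675/200⌉ = 4 tapes.
So 4 is already optimal.

0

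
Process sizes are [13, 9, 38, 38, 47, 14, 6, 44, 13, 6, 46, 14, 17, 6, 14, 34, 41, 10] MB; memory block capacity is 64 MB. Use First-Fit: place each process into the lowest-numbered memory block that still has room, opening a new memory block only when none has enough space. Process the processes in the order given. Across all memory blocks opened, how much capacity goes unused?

memory block 1: place 13 MB, 51 MB left
memory block 1: place 9 MB, 42 MB left
memory block 1: place 38 MB, 4 MB left
memory block 2: place 38 MB, 26 MB left
memory block 3: place 47 MB, 17 MB left
memory block 2: place 14 MB, 12 MB left
memory block 2: place 6 MB, 6 MB left
memory block 4: place 44 MB, 20 MB left
memory block 3: place 13 MB, 4 MB left
memory block 2: place 6 MB, 0 MB left
memory block 5: place 46 MB, 18 MB left
memory block 4: place 14 MB, 6 MB left
memory block 5: place 17 MB, 1 MB left
memory block 4: place 6 MB, 0 MB left
memory block 6: place 14 MB, 50 MB left
memory block 6: place 34 MB, 16 MB left
memory block 7: place 41 MB, 23 MB left
memory block 6: place 10 MB, 6 MB left
7 memory blocks × 64 MB = 448 MB; used 410 MB; unused 38 MB.

38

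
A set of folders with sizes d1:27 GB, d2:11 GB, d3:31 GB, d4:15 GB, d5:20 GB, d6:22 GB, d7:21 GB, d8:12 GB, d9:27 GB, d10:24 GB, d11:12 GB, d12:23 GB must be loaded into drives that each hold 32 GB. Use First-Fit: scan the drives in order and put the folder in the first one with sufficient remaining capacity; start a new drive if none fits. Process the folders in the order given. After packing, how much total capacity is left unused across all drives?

drive 1: place d1 (27 GB), 5 GB left
drive 2: place d2 (11 GB), 21 GB left
drive 3: place d3 (31 GB), 1 GB left
drive 2: place d4 (15 GB), 6 GB left
drive 4: place d5 (20 GB), 12 GB left
drive 5: place d6 (22 GB), 10 GB left
drive 6: place d7 (21 GB), 11 GB left
drive 4: place d8 (12 GB), 0 GB left
drive 7: place d9 (27 GB), 5 GB left
drive 8: place d10 (24 GB), 8 GB left
drive 9: place d11 (12 GB), 20 GB left
drive 10: place d12 (23 GB), 9 GB left
10 drives × 32 GB = 320 GB; used 245 GB; unused 75 GB.

75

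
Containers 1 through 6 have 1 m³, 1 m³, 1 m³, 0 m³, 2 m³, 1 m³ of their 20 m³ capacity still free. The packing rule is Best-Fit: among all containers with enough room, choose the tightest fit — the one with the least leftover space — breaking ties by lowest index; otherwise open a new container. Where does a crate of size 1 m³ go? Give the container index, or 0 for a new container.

Containers with room: container 1 (1 m³), container 2 (1 m³), container 3 (1 m³), container 5 (2 m³), container 6 (1 m³).
Tightest fit is container 1 with 1 m³ free.

1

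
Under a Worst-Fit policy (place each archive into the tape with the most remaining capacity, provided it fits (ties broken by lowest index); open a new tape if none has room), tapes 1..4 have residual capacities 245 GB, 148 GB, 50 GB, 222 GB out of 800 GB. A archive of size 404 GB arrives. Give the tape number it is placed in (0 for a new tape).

No tape has ≥ 404 GB free, so a new tape is opened.

0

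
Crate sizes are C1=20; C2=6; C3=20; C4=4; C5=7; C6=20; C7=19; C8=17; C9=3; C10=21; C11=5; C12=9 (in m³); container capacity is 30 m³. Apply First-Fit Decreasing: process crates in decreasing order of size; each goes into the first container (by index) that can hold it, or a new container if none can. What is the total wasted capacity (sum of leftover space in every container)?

Sorted descending: 21, 20, 20, 20, 19, 17, 9, 7, 6, 5, 4, 3.
21 m³ → container 1 (remaining 9 m³)
20 m³ → container 2 (remaining 10 m³)
20 m³ → container 3 (remaining 10 m³)
20 m³ → container 4 (remaining 10 m³)
19 m³ → container 5 (remaining 11 m³)
17 m³ → container 6 (remaining 13 m³)
9 m³ → container 1 (remaining 0 m³)
7 m³ → container 2 (remaining 3 m³)
6 m³ → container 3 (remaining 4 m³)
5 m³ → container 4 (remaining 5 m³)
4 m³ → container 3 (remaining 0 m³)
3 m³ → container 2 (remaining 0 m³)
6 containers × 30 m³ = 180 m³; used 151 m³; unused 29 m³.

29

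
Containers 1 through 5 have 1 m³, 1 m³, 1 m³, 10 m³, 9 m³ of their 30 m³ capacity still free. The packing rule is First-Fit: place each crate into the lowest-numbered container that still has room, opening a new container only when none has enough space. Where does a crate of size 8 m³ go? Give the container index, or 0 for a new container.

Containers with room: container 4 (10 m³), container 5 (9 m³).
The first with room is container 4.

4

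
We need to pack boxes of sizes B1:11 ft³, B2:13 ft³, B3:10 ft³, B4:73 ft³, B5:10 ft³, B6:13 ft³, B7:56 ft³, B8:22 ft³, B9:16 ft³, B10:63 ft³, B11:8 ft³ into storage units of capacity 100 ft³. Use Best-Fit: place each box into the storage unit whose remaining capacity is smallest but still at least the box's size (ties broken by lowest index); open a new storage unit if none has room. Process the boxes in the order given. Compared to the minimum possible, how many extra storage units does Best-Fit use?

1

Best-Fit: [11,13,10,56,8] [73,10,13] [22,16] [63] → 4 storage units.
Total size 295 ft³; any packing needs at least ⌈295/100⌉ = 3 storage units.
An optimal packing achieves that bound: [73,22] [63,16,13,8] [56,13,11,10,10] → 3 storage units.
Excess: 4 − 3 = 1.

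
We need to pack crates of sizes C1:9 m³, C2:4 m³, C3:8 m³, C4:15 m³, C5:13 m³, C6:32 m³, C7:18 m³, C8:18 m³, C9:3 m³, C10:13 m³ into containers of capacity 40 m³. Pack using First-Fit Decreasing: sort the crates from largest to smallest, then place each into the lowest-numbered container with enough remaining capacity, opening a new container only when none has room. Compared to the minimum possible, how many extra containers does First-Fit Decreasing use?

First-Fit Decreasing: [32,8] [18,18,4] [15,13,9,3] [13] → 4 containers.
Total size 133 m³; any packing needs at least ⌈133/40⌉ = 4 containers.
So 4 is already optimal.

0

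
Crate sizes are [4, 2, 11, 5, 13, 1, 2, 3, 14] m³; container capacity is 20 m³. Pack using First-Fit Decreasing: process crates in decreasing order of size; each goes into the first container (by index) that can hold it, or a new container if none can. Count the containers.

Sorted descending: 14, 13, 11, 5, 4, 3, 2, 2, 1.
14 m³ → container 1 (remaining 6 m³)
13 m³ → container 2 (remaining 7 m³)
11 m³ → container 3 (remaining 9 m³)
5 m³ → container 1 (remaining 1 m³)
4 m³ → container 2 (remaining 3 m³)
3 m³ → container 2 (remaining 0 m³)
2 m³ → container 3 (remaining 7 m³)
2 m³ → container 3 (remaining 5 m³)
1 m³ → container 1 (remaining 0 m³)

3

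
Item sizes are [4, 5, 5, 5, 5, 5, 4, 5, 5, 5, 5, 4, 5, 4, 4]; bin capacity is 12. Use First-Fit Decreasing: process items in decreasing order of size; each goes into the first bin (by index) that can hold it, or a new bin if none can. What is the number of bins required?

Sorted descending: 5, 5, 5, 5, 5, 5, 5, 5, 5, 5, 4, 4, 4, 4, 4.
bin 1: place 5, 7 left
bin 1: place 5, 2 left
bin 2: place 5, 7 left
bin 2: place 5, 2 left
bin 3: place 5, 7 left
bin 3: place 5, 2 left
bin 4: place 5, 7 left
bin 4: place 5, 2 left
bin 5: place 5, 7 left
bin 5: place 5, 2 left
bin 6: place 4, 8 left
bin 6: place 4, 4 left
bin 6: place 4, 0 left
bin 7: place 4, 8 left
bin 7: place 4, 4 left
Final bins: [5,5] [5,5] [5,5] [5,5] [5,5] [4,4,4] [4,4].

7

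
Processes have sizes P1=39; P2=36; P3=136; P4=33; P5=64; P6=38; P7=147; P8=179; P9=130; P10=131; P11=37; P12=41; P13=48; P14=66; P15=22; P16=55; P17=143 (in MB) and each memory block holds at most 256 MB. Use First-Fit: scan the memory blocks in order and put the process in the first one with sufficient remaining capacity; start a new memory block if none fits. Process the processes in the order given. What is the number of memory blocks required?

6

memory block 1: place P1 (39 MB), 217 MB left
memory block 1: place P2 (36 MB), 181 MB left
memory block 1: place P3 (136 MB), 45 MB left
memory block 1: place P4 (33 MB), 12 MB left
memory block 2: place P5 (64 MB), 192 MB left
memory block 2: place P6 (38 MB), 154 MB left
memory block 2: place P7 (147 MB), 7 MB left
memory block 3: place P8 (179 MB), 77 MB left
memory block 4: place P9 (130 MB), 126 MB left
memory block 5: place P10 (131 MB), 125 MB left
memory block 3: place P11 (37 MB), 40 MB left
memory block 4: place P12 (41 MB), 85 MB left
memory block 4: place P13 (48 MB), 37 MB left
memory block 5: place P14 (66 MB), 59 MB left
memory block 3: place P15 (22 MB), 18 MB left
memory block 5: place P16 (55 MB), 4 MB left
memory block 6: place P17 (143 MB), 113 MB left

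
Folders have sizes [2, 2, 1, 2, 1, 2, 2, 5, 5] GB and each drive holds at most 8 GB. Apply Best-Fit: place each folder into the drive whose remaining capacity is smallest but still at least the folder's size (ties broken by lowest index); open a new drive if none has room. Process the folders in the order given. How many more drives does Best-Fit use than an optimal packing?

Best-Fit: [2,2,1,2,1] [2,2] [5] [5] → 4 drives.
Total size 22 GB; any packing needs at least ⌈22/8⌉ = 3 drives.
An optimal packing achieves that bound: [5,2,1] [5,2,1] [2,2,2] → 3 drives.
Excess: 4 − 3 = 1.

1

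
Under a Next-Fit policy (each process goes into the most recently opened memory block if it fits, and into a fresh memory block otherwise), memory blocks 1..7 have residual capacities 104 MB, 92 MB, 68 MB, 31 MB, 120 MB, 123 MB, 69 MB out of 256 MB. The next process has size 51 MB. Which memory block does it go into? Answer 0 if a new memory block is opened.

Next-Fit only looks at memory block 7, which has 69 MB free.
51 MB fits there.

7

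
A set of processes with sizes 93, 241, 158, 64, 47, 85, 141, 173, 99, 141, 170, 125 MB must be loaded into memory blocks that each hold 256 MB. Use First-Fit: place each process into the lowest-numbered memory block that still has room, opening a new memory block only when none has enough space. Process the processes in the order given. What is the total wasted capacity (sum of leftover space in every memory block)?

511

memory block 1: place 93 MB, 163 MB left
memory block 2: place 241 MB, 15 MB left
memory block 1: place 158 MB, 5 MB left
memory block 3: place 64 MB, 192 MB left
memory block 3: place 47 MB, 145 MB left
memory block 3: place 85 MB, 60 MB left
memory block 4: place 141 MB, 115 MB left
memory block 5: place 173 MB, 83 MB left
memory block 4: place 99 MB, 16 MB left
memory block 6: place 141 MB, 115 MB left
memory block 7: place 170 MB, 86 MB left
memory block 8: place 125 MB, 131 MB left
8 memory blocks × 256 MB = 2048 MB; used 1537 MB; unused 511 MB.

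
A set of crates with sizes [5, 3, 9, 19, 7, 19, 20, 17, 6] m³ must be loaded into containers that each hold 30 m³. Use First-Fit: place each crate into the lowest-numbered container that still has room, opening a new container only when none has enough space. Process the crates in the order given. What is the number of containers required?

Put 5 m³ in container 1; 25 m³ remain.
Put 3 m³ in container 1; 22 m³ remain.
Put 9 m³ in container 1; 13 m³ remain.
Put 19 m³ in container 2; 11 m³ remain.
Put 7 m³ in container 1; 6 m³ remain.
Put 19 m³ in container 3; 11 m³ remain.
Put 20 m³ in container 4; 10 m³ remain.
Put 17 m³ in container 5; 13 m³ remain.
Put 6 m³ in container 1; 0 m³ remain.
Final containers: [5,3,9,7,6] [19] [19] [20] [17].

5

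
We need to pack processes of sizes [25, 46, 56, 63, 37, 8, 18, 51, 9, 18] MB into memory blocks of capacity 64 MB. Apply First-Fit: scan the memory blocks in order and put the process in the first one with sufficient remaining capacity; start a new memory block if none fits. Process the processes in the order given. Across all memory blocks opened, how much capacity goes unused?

Put 25 MB in memory block 1; 39 MB remain.
Put 46 MB in memory block 2; 18 MB remain.
Put 56 MB in memory block 3; 8 MB remain.
Put 63 MB in memory block 4; 1 MB remain.
Put 37 MB in memory block 1; 2 MB remain.
Put 8 MB in memory block 2; 10 MB remain.
Put 18 MB in memory block 5; 46 MB remain.
Put 51 MB in memory block 6; 13 MB remain.
Put 9 MB in memory block 2; 1 MB remain.
Put 18 MB in memory block 5; 28 MB remain.
6 memory blocks × 64 MB = 384 MB; used 331 MB; unused 53 MB.

53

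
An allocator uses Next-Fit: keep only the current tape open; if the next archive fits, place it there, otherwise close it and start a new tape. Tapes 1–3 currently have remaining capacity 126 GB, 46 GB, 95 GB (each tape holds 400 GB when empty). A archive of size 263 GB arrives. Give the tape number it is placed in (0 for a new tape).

0

Next-Fit only looks at tape 3, which has 95 GB free.
263 GB does not fit, so a new tape is opened.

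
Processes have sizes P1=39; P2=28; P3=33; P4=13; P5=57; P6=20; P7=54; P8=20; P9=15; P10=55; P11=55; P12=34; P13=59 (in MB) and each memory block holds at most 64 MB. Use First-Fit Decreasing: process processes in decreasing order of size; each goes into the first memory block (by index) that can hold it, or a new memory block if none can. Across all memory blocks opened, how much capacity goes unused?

Sorted descending: 59, 57, 55, 55, 54, 39, 34, 33, 28, 20, 20, 15, 13.
59 MB → memory block 1 (remaining 5 MB)
57 MB → memory block 2 (remaining 7 MB)
55 MB → memory block 3 (remaining 9 MB)
55 MB → memory block 4 (remaining 9 MB)
54 MB → memory block 5 (remaining 10 MB)
39 MB → memory block 6 (remaining 25 MB)
34 MB → memory block 7 (remaining 30 MB)
33 MB → memory block 8 (remaining 31 MB)
28 MB → memory block 7 (remaining 2 MB)
20 MB → memory block 6 (remaining 5 MB)
20 MB → memory block 8 (remaining 11 MB)
15 MB → memory block 9 (remaining 49 MB)
13 MB → memory block 9 (remaining 36 MB)
9 memory blocks × 64 MB = 576 MB; used 482 MB; unused 94 MB.

94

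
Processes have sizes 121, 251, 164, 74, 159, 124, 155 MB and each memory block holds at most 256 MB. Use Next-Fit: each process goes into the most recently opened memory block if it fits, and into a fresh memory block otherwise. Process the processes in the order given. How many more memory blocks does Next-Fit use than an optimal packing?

Next-Fit: [121] [251] [164,74] [159] [124] [155] → 6 memory blocks.
Total size 1048 MB; any packing needs at least ⌈1048/256⌉ = 5 memory blocks.
An optimal packing achieves that bound: [251] [164,74] [159] [155] [124,121] → 5 memory blocks.
Excess: 6 − 5 = 1.

1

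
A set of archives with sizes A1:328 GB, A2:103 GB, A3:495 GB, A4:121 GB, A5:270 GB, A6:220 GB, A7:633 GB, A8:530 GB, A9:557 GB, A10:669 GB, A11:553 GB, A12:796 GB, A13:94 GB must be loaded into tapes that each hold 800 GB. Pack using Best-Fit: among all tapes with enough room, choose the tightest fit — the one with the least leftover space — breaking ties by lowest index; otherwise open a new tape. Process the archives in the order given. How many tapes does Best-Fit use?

8 tapes

Put A1 (328 GB) in tape 1; 472 GB remain.
Put A2 (103 GB) in tape 1; 369 GB remain.
Put A3 (495 GB) in tape 2; 305 GB remain.
Put A4 (121 GB) in tape 2; 184 GB remain.
Put A5 (270 GB) in tape 1; 99 GB remain.
Put A6 (220 GB) in tape 3; 580 GB remain.
Put A7 (633 GB) in tape 4; 167 GB remain.
Put A8 (530 GB) in tape 3; 50 GB remain.
Put A9 (557 GB) in tape 5; 243 GB remain.
Put A10 (669 GB) in tape 6; 131 GB remain.
Put A11 (553 GB) in tape 7; 247 GB remain.
Put A12 (796 GB) in tape 8; 4 GB remain.
Put A13 (94 GB) in tape 1; 5 GB remain.
Final tapes: [328,103,270,94] [495,121] [220,530] [633] [557] [669] [553] [796].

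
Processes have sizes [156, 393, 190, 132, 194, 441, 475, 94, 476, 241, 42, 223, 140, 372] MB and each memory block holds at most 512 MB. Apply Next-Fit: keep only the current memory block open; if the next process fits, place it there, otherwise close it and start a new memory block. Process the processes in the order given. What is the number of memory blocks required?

156 MB → memory block 1 (remaining 356 MB)
393 MB → memory block 2 (remaining 119 MB)
190 MB → memory block 3 (remaining 322 MB)
132 MB → memory block 3 (remaining 190 MB)
194 MB → memory block 4 (remaining 318 MB)
441 MB → memory block 5 (remaining 71 MB)
475 MB → memory block 6 (remaining 37 MB)
94 MB → memory block 7 (remaining 418 MB)
476 MB → memory block 8 (remaining 36 MB)
241 MB → memory block 9 (remaining 271 MB)
42 MB → memory block 9 (remaining 229 MB)
223 MB → memory block 9 (remaining 6 MB)
140 MB → memory block 10 (remaining 372 MB)
372 MB → memory block 10 (remaining 0 MB)

10 memory blocks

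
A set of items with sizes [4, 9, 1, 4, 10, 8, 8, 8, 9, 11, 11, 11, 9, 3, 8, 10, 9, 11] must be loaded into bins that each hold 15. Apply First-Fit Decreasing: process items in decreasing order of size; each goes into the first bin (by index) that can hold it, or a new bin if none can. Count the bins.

14

Sorted descending: 11, 11, 11, 11, 10, 10, 9, 9, 9, 9, 8, 8, 8, 8, 4, 4, 3, 1.
11 → bin 1 (remaining 4)
11 → bin 2 (remaining 4)
11 → bin 3 (remaining 4)
11 → bin 4 (remaining 4)
10 → bin 5 (remaining 5)
10 → bin 6 (remaining 5)
9 → bin 7 (remaining 6)
9 → bin 8 (remaining 6)
9 → bin 9 (remaining 6)
9 → bin 10 (remaining 6)
8 → bin 11 (remaining 7)
8 → bin 12 (remaining 7)
8 → bin 13 (remaining 7)
8 → bin 14 (remaining 7)
4 → bin 1 (remaining 0)
4 → bin 2 (remaining 0)
3 → bin 3 (remaining 1)
1 → bin 3 (remaining 0)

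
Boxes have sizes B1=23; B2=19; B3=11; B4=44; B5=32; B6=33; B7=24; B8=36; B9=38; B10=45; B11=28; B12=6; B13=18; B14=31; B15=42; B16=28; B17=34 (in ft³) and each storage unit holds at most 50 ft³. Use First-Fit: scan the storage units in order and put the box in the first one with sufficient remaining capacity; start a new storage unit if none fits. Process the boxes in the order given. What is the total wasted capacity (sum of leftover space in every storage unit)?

158

Put B1 (23 ft³) in storage unit 1; 27 ft³ remain.
Put B2 (19 ft³) in storage unit 1; 8 ft³ remain.
Put B3 (11 ft³) in storage unit 2; 39 ft³ remain.
Put B4 (44 ft³) in storage unit 3; 6 ft³ remain.
Put B5 (32 ft³) in storage unit 2; 7 ft³ remain.
Put B6 (33 ft³) in storage unit 4; 17 ft³ remain.
Put B7 (24 ft³) in storage unit 5; 26 ft³ remain.
Put B8 (36 ft³) in storage unit 6; 14 ft³ remain.
Put B9 (38 ft³) in storage unit 7; 12 ft³ remain.
Put B10 (45 ft³) in storage unit 8; 5 ft³ remain.
Put B11 (28 ft³) in storage unit 9; 22 ft³ remain.
Put B12 (6 ft³) in storage unit 1; 2 ft³ remain.
Put B13 (18 ft³) in storage unit 5; 8 ft³ remain.
Put B14 (31 ft³) in storage unit 10; 19 ft³ remain.
Put B15 (42 ft³) in storage unit 11; 8 ft³ remain.
Put B16 (28 ft³) in storage unit 12; 22 ft³ remain.
Put B17 (34 ft³) in storage unit 13; 16 ft³ remain.
13 storage units × 50 ft³ = 650 ft³; used 492 ft³; unused 158 ft³.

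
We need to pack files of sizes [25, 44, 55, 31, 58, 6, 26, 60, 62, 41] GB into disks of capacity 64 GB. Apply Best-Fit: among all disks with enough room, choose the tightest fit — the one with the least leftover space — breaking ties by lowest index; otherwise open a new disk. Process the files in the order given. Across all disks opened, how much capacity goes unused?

104

Put 25 GB in disk 1; 39 GB remain.
Put 44 GB in disk 2; 20 GB remain.
Put 55 GB in disk 3; 9 GB remain.
Put 31 GB in disk 1; 8 GB remain.
Put 58 GB in disk 4; 6 GB remain.
Put 6 GB in disk 4; 0 GB remain.
Put 26 GB in disk 5; 38 GB remain.
Put 60 GB in disk 6; 4 GB remain.
Put 62 GB in disk 7; 2 GB remain.
Put 41 GB in disk 8; 23 GB remain.
8 disks × 64 GB = 512 GB; used 408 GB; unused 104 GB.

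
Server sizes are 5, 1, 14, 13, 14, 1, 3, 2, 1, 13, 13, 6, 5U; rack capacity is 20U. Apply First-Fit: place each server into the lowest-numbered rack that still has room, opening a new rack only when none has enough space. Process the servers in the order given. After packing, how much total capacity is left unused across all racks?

5U → rack 1 (remaining 15U)
1U → rack 1 (remaining 14U)
14U → rack 1 (remaining 0U)
13U → rack 2 (remaining 7U)
14U → rack 3 (remaining 6U)
1U → rack 2 (remaining 6U)
3U → rack 2 (remaining 3U)
2U → rack 2 (remaining 1U)
1U → rack 2 (remaining 0U)
13U → rack 4 (remaining 7U)
13U → rack 5 (remaining 7U)
6U → rack 3 (remaining 0U)
5U → rack 4 (remaining 2U)
5 racks × 20U = 100U; used 91U; unused 9U.

9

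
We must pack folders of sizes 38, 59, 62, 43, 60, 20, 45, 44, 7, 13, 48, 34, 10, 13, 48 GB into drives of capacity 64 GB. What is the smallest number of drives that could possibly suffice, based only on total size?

9 drives

Total size = 38 + 59 + 62 + 43 + 60 + 20 + 45 + 44 + 7 + 13 + 48 + 34 + 10 + 13 + 48 = 544 GB.
⌈544 / 64⌉ = 9.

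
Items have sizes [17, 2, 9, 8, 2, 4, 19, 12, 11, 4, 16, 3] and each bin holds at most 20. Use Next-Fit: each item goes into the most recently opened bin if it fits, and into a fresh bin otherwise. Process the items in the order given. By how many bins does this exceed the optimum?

Next-Fit: [17,2] [9,8,2] [4] [19] [12] [11,4] [16,3] → 7 bins.
Total size 107; any packing needs at least ⌈107/20⌉ = 6 bins.
An optimal packing achieves that bound: [19] [17,3] [16,4] [12,8] [11,9] [4,2,2] → 6 bins.
Excess: 7 − 6 = 1.

1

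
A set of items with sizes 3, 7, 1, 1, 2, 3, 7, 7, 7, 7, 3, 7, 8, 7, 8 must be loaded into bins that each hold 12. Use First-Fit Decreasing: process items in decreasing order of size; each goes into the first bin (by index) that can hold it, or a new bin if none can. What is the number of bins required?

Sorted descending: 8, 8, 7, 7, 7, 7, 7, 7, 7, 3, 3, 3, 2, 1, 1.
bin 1: place 8, 4 left
bin 2: place 8, 4 left
bin 3: place 7, 5 left
bin 4: place 7, 5 left
bin 5: place 7, 5 left
bin 6: place 7, 5 left
bin 7: place 7, 5 left
bin 8: place 7, 5 left
bin 9: place 7, 5 left
bin 1: place 3, 1 left
bin 2: place 3, 1 left
bin 3: place 3, 2 left
bin 3: place 2, 0 left
bin 1: place 1, 0 left
bin 2: place 1, 0 left
Final bins: [8,3,1] [8,3,1] [7,3,2] [7] [7] [7] [7] [7] [7].

9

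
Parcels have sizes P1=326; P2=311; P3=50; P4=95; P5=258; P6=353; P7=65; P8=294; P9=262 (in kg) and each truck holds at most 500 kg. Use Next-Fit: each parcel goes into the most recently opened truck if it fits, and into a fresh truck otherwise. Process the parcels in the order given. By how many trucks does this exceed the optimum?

Next-Fit: [326] [311,50,95] [258] [353,65] [294] [262] → 6 trucks.
6 parcels exceed 250 kg (half the capacity), and no two of those can share a truck, so at least 6 trucks are needed.
So 6 is already optimal.

0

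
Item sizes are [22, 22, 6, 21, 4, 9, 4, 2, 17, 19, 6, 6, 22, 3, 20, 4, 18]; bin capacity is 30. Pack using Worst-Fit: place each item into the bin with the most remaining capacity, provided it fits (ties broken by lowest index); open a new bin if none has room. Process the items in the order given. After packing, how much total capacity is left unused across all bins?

65

bin 1: place 22, 8 left
bin 2: place 22, 8 left
bin 1: place 6, 2 left
bin 3: place 21, 9 left
bin 3: place 4, 5 left
bin 4: place 9, 21 left
bin 4: place 4, 17 left
bin 4: place 2, 15 left
bin 5: place 17, 13 left
bin 6: place 19, 11 left
bin 4: place 6, 9 left
bin 5: place 6, 7 left
bin 7: place 22, 8 left
bin 6: place 3, 8 left
bin 8: place 20, 10 left
bin 8: place 4, 6 left
bin 9: place 18, 12 left
9 bins × 30 = 270; used 205; unused 65.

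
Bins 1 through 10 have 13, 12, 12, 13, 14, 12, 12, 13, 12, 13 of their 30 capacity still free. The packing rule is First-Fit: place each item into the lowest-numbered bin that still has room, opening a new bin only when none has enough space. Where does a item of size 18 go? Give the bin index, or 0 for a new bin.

0

No bin has ≥ 18 free, so a new bin is opened.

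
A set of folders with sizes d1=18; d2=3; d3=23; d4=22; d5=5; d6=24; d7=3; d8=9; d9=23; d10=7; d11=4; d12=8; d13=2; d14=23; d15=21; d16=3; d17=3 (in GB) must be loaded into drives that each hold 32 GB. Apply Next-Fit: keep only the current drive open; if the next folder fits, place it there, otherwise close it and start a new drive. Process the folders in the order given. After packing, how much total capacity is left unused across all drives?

d1 (18 GB) → drive 1 (remaining 14 GB)
d2 (3 GB) → drive 1 (remaining 11 GB)
d3 (23 GB) → drive 2 (remaining 9 GB)
d4 (22 GB) → drive 3 (remaining 10 GB)
d5 (5 GB) → drive 3 (remaining 5 GB)
d6 (24 GB) → drive 4 (remaining 8 GB)
d7 (3 GB) → drive 4 (remaining 5 GB)
d8 (9 GB) → drive 5 (remaining 23 GB)
d9 (23 GB) → drive 5 (remaining 0 GB)
d10 (7 GB) → drive 6 (remaining 25 GB)
d11 (4 GB) → drive 6 (remaining 21 GB)
d12 (8 GB) → drive 6 (remaining 13 GB)
d13 (2 GB) → drive 6 (remaining 11 GB)
d14 (23 GB) → drive 7 (remaining 9 GB)
d15 (21 GB) → drive 8 (remaining 11 GB)
d16 (3 GB) → drive 8 (remaining 8 GB)
d17 (3 GB) → drive 8 (remaining 5 GB)
8 drives × 32 GB = 256 GB; used 201 GB; unused 55 GB.

55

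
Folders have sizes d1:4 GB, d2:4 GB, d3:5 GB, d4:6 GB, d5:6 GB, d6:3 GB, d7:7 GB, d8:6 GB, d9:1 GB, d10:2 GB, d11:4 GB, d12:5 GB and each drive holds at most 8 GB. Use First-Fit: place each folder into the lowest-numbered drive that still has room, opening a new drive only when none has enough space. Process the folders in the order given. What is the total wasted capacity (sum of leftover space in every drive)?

11

d1 (4 GB) → drive 1 (remaining 4 GB)
d2 (4 GB) → drive 1 (remaining 0 GB)
d3 (5 GB) → drive 2 (remaining 3 GB)
d4 (6 GB) → drive 3 (remaining 2 GB)
d5 (6 GB) → drive 4 (remaining 2 GB)
d6 (3 GB) → drive 2 (remaining 0 GB)
d7 (7 GB) → drive 5 (remaining 1 GB)
d8 (6 GB) → drive 6 (remaining 2 GB)
d9 (1 GB) → drive 3 (remaining 1 GB)
d10 (2 GB) → drive 4 (remaining 0 GB)
d11 (4 GB) → drive 7 (remaining 4 GB)
d12 (5 GB) → drive 8 (remaining 3 GB)
8 drives × 8 GB = 64 GB; used 53 GB; unused 11 GB.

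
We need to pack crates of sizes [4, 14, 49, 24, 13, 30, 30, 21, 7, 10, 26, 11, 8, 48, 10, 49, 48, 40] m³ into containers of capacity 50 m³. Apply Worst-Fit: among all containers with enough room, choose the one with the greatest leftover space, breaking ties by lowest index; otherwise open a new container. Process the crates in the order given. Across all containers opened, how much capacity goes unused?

4 m³ → container 1 (remaining 46 m³)
14 m³ → container 1 (remaining 32 m³)
49 m³ → container 2 (remaining 1 m³)
24 m³ → container 1 (remaining 8 m³)
13 m³ → container 3 (remaining 37 m³)
30 m³ → container 3 (remaining 7 m³)
30 m³ → container 4 (remaining 20 m³)
21 m³ → container 5 (remaining 29 m³)
7 m³ → container 5 (remaining 22 m³)
10 m³ → container 5 (remaining 12 m³)
26 m³ → container 6 (remaining 24 m³)
11 m³ → container 6 (remaining 13 m³)
8 m³ → container 4 (remaining 12 m³)
48 m³ → container 7 (remaining 2 m³)
10 m³ → container 6 (remaining 3 m³)
49 m³ → container 8 (remaining 1 m³)
48 m³ → container 9 (remaining 2 m³)
40 m³ → container 10 (remaining 10 m³)
10 containers × 50 m³ = 500 m³; used 442 m³; unused 58 m³.

58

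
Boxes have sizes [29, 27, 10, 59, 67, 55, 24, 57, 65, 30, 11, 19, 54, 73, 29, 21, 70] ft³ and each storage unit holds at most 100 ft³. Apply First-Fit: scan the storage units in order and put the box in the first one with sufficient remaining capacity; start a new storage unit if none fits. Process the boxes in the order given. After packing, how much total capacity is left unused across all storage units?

29 ft³ → storage unit 1 (remaining 71 ft³)
27 ft³ → storage unit 1 (remaining 44 ft³)
10 ft³ → storage unit 1 (remaining 34 ft³)
59 ft³ → storage unit 2 (remaining 41 ft³)
67 ft³ → storage unit 3 (remaining 33 ft³)
55 ft³ → storage unit 4 (remaining 45 ft³)
24 ft³ → storage unit 1 (remaining 10 ft³)
57 ft³ → storage unit 5 (remaining 43 ft³)
65 ft³ → storage unit 6 (remaining 35 ft³)
30 ft³ → storage unit 2 (remaining 11 ft³)
11 ft³ → storage unit 2 (remaining 0 ft³)
19 ft³ → storage unit 3 (remaining 14 ft³)
54 ft³ → storage unit 7 (remaining 46 ft³)
73 ft³ → storage unit 8 (remaining 27 ft³)
29 ft³ → storage unit 4 (remaining 16 ft³)
21 ft³ → storage unit 5 (remaining 22 ft³)
70 ft³ → storage unit 9 (remaining 30 ft³)
9 storage units × 100 ft³ = 900 ft³; used 700 ft³; unused 200 ft³.

200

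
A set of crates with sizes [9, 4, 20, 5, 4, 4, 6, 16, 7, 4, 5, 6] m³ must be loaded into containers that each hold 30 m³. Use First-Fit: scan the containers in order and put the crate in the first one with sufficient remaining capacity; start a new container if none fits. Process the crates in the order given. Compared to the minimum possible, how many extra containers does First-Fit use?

First-Fit: [9,4,5,4,4,4] [20,6] [16,7,5] [6] → 4 containers.
Total size 90 m³; any packing needs at least ⌈90/30⌉ = 3 containers.
An optimal packing achieves that bound: [20,6,4] [16,9,5] [7,6,5,4,4,4] → 3 containers.
Excess: 4 − 3 = 1.

1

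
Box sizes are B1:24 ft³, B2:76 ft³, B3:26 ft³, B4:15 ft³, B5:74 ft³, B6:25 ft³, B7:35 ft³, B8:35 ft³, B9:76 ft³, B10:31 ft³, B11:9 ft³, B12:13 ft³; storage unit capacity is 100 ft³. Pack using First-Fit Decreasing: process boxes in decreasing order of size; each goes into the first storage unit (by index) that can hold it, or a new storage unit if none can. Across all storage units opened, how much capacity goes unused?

Sorted descending: 76, 76, 74, 35, 35, 31, 26, 25, 24, 15, 13, 9.
Put 76 ft³ in storage unit 1; 24 ft³ remain.
Put 76 ft³ in storage unit 2; 24 ft³ remain.
Put 74 ft³ in storage unit 3; 26 ft³ remain.
Put 35 ft³ in storage unit 4; 65 ft³ remain.
Put 35 ft³ in storage unit 4; 30 ft³ remain.
Put 31 ft³ in storage unit 5; 69 ft³ remain.
Put 26 ft³ in storage unit 3; 0 ft³ remain.
Put 25 ft³ in storage unit 4; 5 ft³ remain.
Put 24 ft³ in storage unit 1; 0 ft³ remain.
Put 15 ft³ in storage unit 2; 9 ft³ remain.
Put 13 ft³ in storage unit 5; 56 ft³ remain.
Put 9 ft³ in storage unit 2; 0 ft³ remain.
5 storage units × 100 ft³ = 500 ft³; used 439 ft³; unused 61 ft³.

61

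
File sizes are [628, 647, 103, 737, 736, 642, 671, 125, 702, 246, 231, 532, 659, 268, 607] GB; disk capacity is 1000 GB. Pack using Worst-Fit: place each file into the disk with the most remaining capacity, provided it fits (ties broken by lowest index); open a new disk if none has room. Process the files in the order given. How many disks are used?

10

628 GB → disk 1 (remaining 372 GB)
647 GB → disk 2 (remaining 353 GB)
103 GB → disk 1 (remaining 269 GB)
737 GB → disk 3 (remaining 263 GB)
736 GB → disk 4 (remaining 264 GB)
642 GB → disk 5 (remaining 358 GB)
671 GB → disk 6 (remaining 329 GB)
125 GB → disk 5 (remaining 233 GB)
702 GB → disk 7 (remaining 298 GB)
246 GB → disk 2 (remaining 107 GB)
231 GB → disk 6 (remaining 98 GB)
532 GB → disk 8 (remaining 468 GB)
659 GB → disk 9 (remaining 341 GB)
268 GB → disk 8 (remaining 200 GB)
607 GB → disk 10 (remaining 393 GB)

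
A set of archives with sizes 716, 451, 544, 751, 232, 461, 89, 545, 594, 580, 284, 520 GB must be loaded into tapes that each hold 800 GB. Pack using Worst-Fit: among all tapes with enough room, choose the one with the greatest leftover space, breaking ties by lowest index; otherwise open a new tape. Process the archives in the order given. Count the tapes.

10

Put 716 GB in tape 1; 84 GB remain.
Put 451 GB in tape 2; 349 GB remain.
Put 544 GB in tape 3; 256 GB remain.
Put 751 GB in tape 4; 49 GB remain.
Put 232 GB in tape 2; 117 GB remain.
Put 461 GB in tape 5; 339 GB remain.
Put 89 GB in tape 5; 250 GB remain.
Put 545 GB in tape 6; 255 GB remain.
Put 594 GB in tape 7; 206 GB remain.
Put 580 GB in tape 8; 220 GB remain.
Put 284 GB in tape 9; 516 GB remain.
Put 520 GB in tape 10; 280 GB remain.
Final tapes: [716] [451,232] [544] [751] [461,89] [545] [594] [580] [284] [520].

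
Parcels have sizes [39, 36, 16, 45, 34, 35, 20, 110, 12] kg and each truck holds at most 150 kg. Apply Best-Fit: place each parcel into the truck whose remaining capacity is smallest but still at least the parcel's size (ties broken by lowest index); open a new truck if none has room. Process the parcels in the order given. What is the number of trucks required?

3 trucks

Put 39 kg in truck 1; 111 kg remain.
Put 36 kg in truck 1; 75 kg remain.
Put 16 kg in truck 1; 59 kg remain.
Put 45 kg in truck 1; 14 kg remain.
Put 34 kg in truck 2; 116 kg remain.
Put 35 kg in truck 2; 81 kg remain.
Put 20 kg in truck 2; 61 kg remain.
Put 110 kg in truck 3; 40 kg remain.
Put 12 kg in truck 1; 2 kg remain.
Final trucks: [39,36,16,45,12] [34,35,20] [110].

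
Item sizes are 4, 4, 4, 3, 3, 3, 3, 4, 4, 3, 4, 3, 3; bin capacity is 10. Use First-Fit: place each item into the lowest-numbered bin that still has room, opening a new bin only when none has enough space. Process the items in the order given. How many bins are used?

4 → bin 1 (remaining 6)
4 → bin 1 (remaining 2)
4 → bin 2 (remaining 6)
3 → bin 2 (remaining 3)
3 → bin 2 (remaining 0)
3 → bin 3 (remaining 7)
3 → bin 3 (remaining 4)
4 → bin 3 (remaining 0)
4 → bin 4 (remaining 6)
3 → bin 4 (remaining 3)
4 → bin 5 (remaining 6)
3 → bin 4 (remaining 0)
3 → bin 5 (remaining 3)

5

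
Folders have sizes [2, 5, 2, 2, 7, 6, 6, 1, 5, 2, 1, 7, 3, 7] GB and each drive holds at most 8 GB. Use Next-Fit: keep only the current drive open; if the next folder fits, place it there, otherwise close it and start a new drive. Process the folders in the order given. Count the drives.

2 GB → drive 1 (remaining 6 GB)
5 GB → drive 1 (remaining 1 GB)
2 GB → drive 2 (remaining 6 GB)
2 GB → drive 2 (remaining 4 GB)
7 GB → drive 3 (remaining 1 GB)
6 GB → drive 4 (remaining 2 GB)
6 GB → drive 5 (remaining 2 GB)
1 GB → drive 5 (remaining 1 GB)
5 GB → drive 6 (remaining 3 GB)
2 GB → drive 6 (remaining 1 GB)
1 GB → drive 6 (remaining 0 GB)
7 GB → drive 7 (remaining 1 GB)
3 GB → drive 8 (remaining 5 GB)
7 GB → drive 9 (remaining 1 GB)

9 drives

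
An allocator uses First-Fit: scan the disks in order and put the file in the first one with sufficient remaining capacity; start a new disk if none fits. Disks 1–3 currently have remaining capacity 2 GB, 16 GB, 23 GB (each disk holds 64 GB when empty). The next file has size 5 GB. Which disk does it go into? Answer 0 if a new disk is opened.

2

Disks with room: disk 2 (16 GB), disk 3 (23 GB).
The first with room is disk 2.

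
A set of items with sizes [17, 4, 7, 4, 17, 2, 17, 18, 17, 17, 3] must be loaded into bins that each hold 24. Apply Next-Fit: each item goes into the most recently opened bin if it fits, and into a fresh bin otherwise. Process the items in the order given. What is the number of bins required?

Put 17 in bin 1; 7 remain.
Put 4 in bin 1; 3 remain.
Put 7 in bin 2; 17 remain.
Put 4 in bin 2; 13 remain.
Put 17 in bin 3; 7 remain.
Put 2 in bin 3; 5 remain.
Put 17 in bin 4; 7 remain.
Put 18 in bin 5; 6 remain.
Put 17 in bin 6; 7 remain.
Put 17 in bin 7; 7 remain.
Put 3 in bin 7; 4 remain.

7 bins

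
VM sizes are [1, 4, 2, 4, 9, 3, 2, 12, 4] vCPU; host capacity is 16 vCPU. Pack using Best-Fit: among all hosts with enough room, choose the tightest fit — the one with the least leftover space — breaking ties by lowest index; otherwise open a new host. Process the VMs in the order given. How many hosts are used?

1 vCPU → host 1 (remaining 15 vCPU)
4 vCPU → host 1 (remaining 11 vCPU)
2 vCPU → host 1 (remaining 9 vCPU)
4 vCPU → host 1 (remaining 5 vCPU)
9 vCPU → host 2 (remaining 7 vCPU)
3 vCPU → host 1 (remaining 2 vCPU)
2 vCPU → host 1 (remaining 0 vCPU)
12 vCPU → host 3 (remaining 4 vCPU)
4 vCPU → host 3 (remaining 0 vCPU)

3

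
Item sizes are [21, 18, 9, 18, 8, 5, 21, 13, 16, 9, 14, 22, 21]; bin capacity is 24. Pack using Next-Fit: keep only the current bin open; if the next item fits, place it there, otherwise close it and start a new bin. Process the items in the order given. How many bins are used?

21 → bin 1 (remaining 3)
18 → bin 2 (remaining 6)
9 → bin 3 (remaining 15)
18 → bin 4 (remaining 6)
8 → bin 5 (remaining 16)
5 → bin 5 (remaining 11)
21 → bin 6 (remaining 3)
13 → bin 7 (remaining 11)
16 → bin 8 (remaining 8)
9 → bin 9 (remaining 15)
14 → bin 9 (remaining 1)
22 → bin 10 (remaining 2)
21 → bin 11 (remaining 3)

11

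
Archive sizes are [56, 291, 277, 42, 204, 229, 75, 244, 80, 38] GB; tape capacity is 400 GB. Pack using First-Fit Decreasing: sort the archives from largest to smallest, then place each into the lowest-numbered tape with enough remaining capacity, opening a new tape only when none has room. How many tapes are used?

5

Sorted descending: 291, 277, 244, 229, 204, 80, 75, 56, 42, 38.
tape 1: place 291 GB, 109 GB left
tape 2: place 277 GB, 123 GB left
tape 3: place 244 GB, 156 GB left
tape 4: place 229 GB, 171 GB left
tape 5: place 204 GB, 196 GB left
tape 1: place 80 GB, 29 GB left
tape 2: place 75 GB, 48 GB left
tape 3: place 56 GB, 100 GB left
tape 2: place 42 GB, 6 GB left
tape 3: place 38 GB, 62 GB left
Final tapes: [291,80] [277,75,42] [244,56,38] [229] [204].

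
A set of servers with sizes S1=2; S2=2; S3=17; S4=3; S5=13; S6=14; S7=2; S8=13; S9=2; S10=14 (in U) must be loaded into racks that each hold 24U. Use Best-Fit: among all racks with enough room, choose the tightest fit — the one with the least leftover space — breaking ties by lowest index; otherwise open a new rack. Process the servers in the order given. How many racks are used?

5

S1 (2U) → rack 1 (remaining 22U)
S2 (2U) → rack 1 (remaining 20U)
S3 (17U) → rack 1 (remaining 3U)
S4 (3U) → rack 1 (remaining 0U)
S5 (13U) → rack 2 (remaining 11U)
S6 (14U) → rack 3 (remaining 10U)
S7 (2U) → rack 3 (remaining 8U)
S8 (13U) → rack 4 (remaining 11U)
S9 (2U) → rack 3 (remaining 6U)
S10 (14U) → rack 5 (remaining 10U)
Final racks: [2,2,17,3] [13] [14,2,2] [13] [14].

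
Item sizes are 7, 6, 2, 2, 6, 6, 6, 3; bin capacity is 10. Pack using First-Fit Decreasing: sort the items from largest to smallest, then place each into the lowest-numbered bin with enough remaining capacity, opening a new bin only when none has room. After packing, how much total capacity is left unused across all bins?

Sorted descending: 7, 6, 6, 6, 6, 3, 2, 2.
Put 7 in bin 1; 3 remain.
Put 6 in bin 2; 4 remain.
Put 6 in bin 3; 4 remain.
Put 6 in bin 4; 4 remain.
Put 6 in bin 5; 4 remain.
Put 3 in bin 1; 0 remain.
Put 2 in bin 2; 2 remain.
Put 2 in bin 2; 0 remain.
5 bins × 10 = 50; used 38; unused 12.

12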